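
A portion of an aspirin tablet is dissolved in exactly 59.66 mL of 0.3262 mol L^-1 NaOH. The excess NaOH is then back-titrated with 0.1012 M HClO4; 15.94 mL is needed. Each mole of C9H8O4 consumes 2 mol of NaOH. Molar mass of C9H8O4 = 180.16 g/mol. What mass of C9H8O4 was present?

Total n(NaOH) added = 0.3262 x 0.05966 = 0.01946 mol.
n(HClO4) used = 0.1012 x 0.01594 = 0.001613 mol, which equals the excess n(NaOH).
So n(NaOH) consumed by the sample = 0.01946 - 0.001613 = 0.01785 mol.
n(C9H8O4) = 0.01785 / 2 = 0.008924 mol.
mass = 0.008924 mol x 180.16 g/mol = 1.61 g.

1.61 g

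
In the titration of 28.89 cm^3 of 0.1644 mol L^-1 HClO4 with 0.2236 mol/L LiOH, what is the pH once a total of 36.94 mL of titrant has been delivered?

n(acid) = 0.1644 x 0.02889 = 0.004750 mol; n(LiOH) added = 0.2236 x 0.03694 = 0.008260 mol.
Base is in excess by 0.008260 - 0.004750 = 0.003510 mol in a total volume of 0.06583 L.
[OH^-] = 0.003510/0.06583 = 0.05332 M, so pOH = 1.27 and pH = 14.00 - 1.27 = 12.73.

12.73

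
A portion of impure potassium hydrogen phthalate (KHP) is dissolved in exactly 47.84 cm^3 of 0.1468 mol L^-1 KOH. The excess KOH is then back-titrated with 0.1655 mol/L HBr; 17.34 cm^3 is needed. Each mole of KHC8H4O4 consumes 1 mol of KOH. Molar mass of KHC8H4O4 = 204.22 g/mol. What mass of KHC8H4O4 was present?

0.848 g

Total n(KOH) added = 0.1468 x 0.04784 = 0.007023 mol.
n(HBr) used = 0.1655 x 0.01734 = 0.002870 mol, which equals the excess n(KOH).
So n(KOH) consumed by the sample = 0.007023 - 0.002870 = 0.004153 mol.
n(KHC8H4O4) = 0.004153 / 1 = 0.004153 mol.
mass = 0.004153 mol x 204.22 g/mol = 0.848 g.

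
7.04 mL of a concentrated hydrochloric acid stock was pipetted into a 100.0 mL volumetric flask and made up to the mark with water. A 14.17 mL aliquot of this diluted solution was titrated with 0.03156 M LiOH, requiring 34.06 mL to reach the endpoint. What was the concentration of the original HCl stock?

n(LiOH) = 0.03156 x 0.03406 = 0.001075 mol.
n(HCl) in the aliquot = 0.001075 mol.
[diluted HCl] = 0.001075 / 0.01417 = 0.07586 M.
Dilution factor = 100.0/7.040 = 14.20, so [stock] = 0.07586 x 14.20 = 1.08 M.

1.08 M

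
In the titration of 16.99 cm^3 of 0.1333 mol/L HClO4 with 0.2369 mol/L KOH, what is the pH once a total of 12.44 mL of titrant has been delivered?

n(acid) = 0.1333 x 0.01699 = 0.002265 mol; n(KOH) added = 0.2369 x 0.01244 = 0.002947 mol.
Base is in excess by 0.002947 - 0.002265 = 0.0006823 mol in a total volume of 0.02943 L.
[OH^-] = 0.0006823/0.02943 = 0.02318 M, so pOH = 1.63 and pH = 14.00 - 1.63 = 12.37.

12.37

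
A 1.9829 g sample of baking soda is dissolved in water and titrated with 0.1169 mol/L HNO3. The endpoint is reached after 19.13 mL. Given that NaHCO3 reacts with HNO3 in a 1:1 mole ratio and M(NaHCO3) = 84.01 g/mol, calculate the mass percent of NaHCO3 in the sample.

9.47%

n(HNO3) = 0.1169 x 0.01913 = 0.002236 mol.
n(NaHCO3) = 0.002236 / 1 = 0.002236 mol.
mass of NaHCO3 = 0.002236 x 84.01 = 0.1879 g.
% purity = 0.1879 / 1.9829 x 100 = 9.47%.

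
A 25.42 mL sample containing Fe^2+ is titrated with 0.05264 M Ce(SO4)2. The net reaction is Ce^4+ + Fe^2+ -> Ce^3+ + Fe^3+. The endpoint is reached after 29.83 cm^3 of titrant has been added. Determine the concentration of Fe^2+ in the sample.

0.0618 M

n(Ce(SO4)2) = 0.05264 x 0.02983 = 0.001570 mol.
From the balanced equation, 1 mol Ce(SO4)2 reacts with 1 mol Fe^2+, so n(Fe^2+) = 0.001570 x 1/1 = 0.001570 mol.
[Fe^2+] = 0.001570 / 0.02542 L = 0.0618 M.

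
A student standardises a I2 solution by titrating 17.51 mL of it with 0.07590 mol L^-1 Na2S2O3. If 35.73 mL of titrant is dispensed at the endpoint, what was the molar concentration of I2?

n(Na2S2O3) = 0.07590 x 0.03573 = 0.002712 mol.
From the balanced equation, 2 mol Na2S2O3 reacts with 1 mol I2, so n(I2) = 0.002712 x 1/2 = 0.001356 mol.
[I2] = 0.001356 / 0.01751 L = 0.0774 M.

0.0774 M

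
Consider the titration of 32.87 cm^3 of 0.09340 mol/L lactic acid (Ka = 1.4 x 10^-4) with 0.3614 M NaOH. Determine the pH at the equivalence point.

n(HC3H5O3) = 0.09340 x 0.03287 = 0.003070 mol; V(NaOH) at equivalence = 0.003070/0.3614 = 0.008495 L.
At equivalence all the acid is converted to C3H5O3-; total volume = 0.03287 + 0.008495 = 0.04136 L, so [C3H5O3-] = 0.003070/0.04136 = 0.07422 M.
Kb = Kw/Ka = 1.0e-14 / 1.4 x 10^-4 = 7.14e-11.
[OH^-] = sqrt(Kb x [C3H5O3-]) = sqrt(7.14e-11 x 0.07422) = 2.30e-6 M.
pOH = 5.64, so pH = 14.00 - 5.64 = 8.36.

8.36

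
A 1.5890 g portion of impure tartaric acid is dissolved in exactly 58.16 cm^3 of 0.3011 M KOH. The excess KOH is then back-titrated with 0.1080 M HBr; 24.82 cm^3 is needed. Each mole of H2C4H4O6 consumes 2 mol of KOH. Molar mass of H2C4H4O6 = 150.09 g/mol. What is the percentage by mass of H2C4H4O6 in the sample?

Total n(KOH) added = 0.3011 x 0.05816 = 0.01751 mol.
n(HBr) used = 0.1080 x 0.02482 = 0.002681 mol, which equals the excess n(KOH).
So n(KOH) consumed by the sample = 0.01751 - 0.002681 = 0.01483 mol.
n(H2C4H4O6) = 0.01483 / 2 = 0.007416 mol.
mass H2C4H4O6 = 0.007416 x 150.09 = 1.113 g, so %H2C4H4O6 = 1.113/1.5890 x 100 = 70.0%.

70.0%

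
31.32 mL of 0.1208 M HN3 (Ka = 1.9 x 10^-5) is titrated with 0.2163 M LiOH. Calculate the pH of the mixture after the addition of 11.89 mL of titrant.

Initial n(HN3) = 0.1208 x 0.03132 = 0.003783 mol.
n(LiOH) added = 0.2163 x 0.01189 = 0.002572 mol, converting that many moles of HN3 to N3-.
Remaining n(HN3) = 0.001212 mol; n(N3-) = 0.002572 mol.
By Henderson-Hasselbalch, pH = pKa + log([A^-]/[HA]) = 4.72 + log(0.002572/0.001212) = 4.72 + (+0.33) = 5.05.

5.05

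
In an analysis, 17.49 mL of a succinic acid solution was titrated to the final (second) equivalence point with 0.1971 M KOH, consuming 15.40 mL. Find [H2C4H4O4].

n(KOH) = 0.1971 x 0.01540 = 0.003035 mol.
At the final (second) equivalence point, 2 mol OH^- react per mol H2C4H4O4, so n(H2C4H4O4) = 0.003035 / 2 = 0.001518 mol.
[H2C4H4O4] = 0.001518 / 0.01749 L = 0.0868 M.

0.0868 M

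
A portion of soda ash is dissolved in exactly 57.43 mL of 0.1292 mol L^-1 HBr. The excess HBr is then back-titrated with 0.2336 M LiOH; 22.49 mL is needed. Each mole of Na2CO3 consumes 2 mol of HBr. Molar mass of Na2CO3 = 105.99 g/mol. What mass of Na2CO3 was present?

Total n(HBr) added = 0.1292 x 0.05743 = 0.007420 mol.
n(LiOH) used = 0.2336 x 0.02249 = 0.005254 mol, which equals the excess n(HBr).
So n(HBr) consumed by the sample = 0.007420 - 0.005254 = 0.002166 mol.
n(Na2CO3) = 0.002166 / 2 = 0.001083 mol.
mass = 0.001083 mol x 105.99 g/mol = 0.115 g.

0.115 g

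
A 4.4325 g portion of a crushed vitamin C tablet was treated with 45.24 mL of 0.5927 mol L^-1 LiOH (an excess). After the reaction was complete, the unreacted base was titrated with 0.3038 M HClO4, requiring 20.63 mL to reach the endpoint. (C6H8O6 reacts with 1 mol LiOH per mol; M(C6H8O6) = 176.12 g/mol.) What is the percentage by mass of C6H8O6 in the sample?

81.6%

Total n(LiOH) added = 0.5927 x 0.04524 = 0.02681 mol.
n(HClO4) used = 0.3038 x 0.02063 = 0.006267 mol, which equals the excess n(LiOH).
So n(LiOH) consumed by the sample = 0.02681 - 0.006267 = 0.02055 mol.
n(C6H8O6) = 0.02055 / 1 = 0.02055 mol.
mass C6H8O6 = 0.02055 x 176.12 = 3.619 g, so %C6H8O6 = 3.619/4.4325 x 100 = 81.6%.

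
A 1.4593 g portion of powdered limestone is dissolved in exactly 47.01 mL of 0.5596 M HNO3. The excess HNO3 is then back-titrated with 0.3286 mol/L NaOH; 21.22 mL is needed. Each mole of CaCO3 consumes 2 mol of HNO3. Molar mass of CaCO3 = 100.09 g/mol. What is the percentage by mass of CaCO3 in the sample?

Total n(HNO3) added = 0.5596 x 0.04701 = 0.02631 mol.
n(NaOH) used = 0.3286 x 0.02122 = 0.006973 mol, which equals the excess n(HNO3).
So n(HNO3) consumed by the sample = 0.02631 - 0.006973 = 0.01933 mol.
n(CaCO3) = 0.01933 / 2 = 0.009667 mol.
mass CaCO3 = 0.009667 x 100.09 = 0.9676 g, so %CaCO3 = 0.9676/1.4593 x 100 = 66.3%.

66.3%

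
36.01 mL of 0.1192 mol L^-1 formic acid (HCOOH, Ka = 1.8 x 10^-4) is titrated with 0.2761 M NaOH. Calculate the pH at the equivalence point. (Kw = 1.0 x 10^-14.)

n(HCOOH) = 0.1192 x 0.03601 = 0.004292 mol; V(NaOH) at equivalence = 0.004292/0.2761 = 0.01555 L.
At equivalence all the acid is converted to HCOO-; total volume = 0.03601 + 0.01555 = 0.05156 L, so [HCOO-] = 0.004292/0.05156 = 0.08326 M.
Kb = Kw/Ka = 1.0e-14 / 1.8 x 10^-4 = 5.56e-11.
[OH^-] = sqrt(Kb x [HCOO-]) = sqrt(5.56e-11 x 0.08326) = 2.15e-6 M.
pOH = 5.67, so pH = 14.00 - 5.67 = 8.33.

8.33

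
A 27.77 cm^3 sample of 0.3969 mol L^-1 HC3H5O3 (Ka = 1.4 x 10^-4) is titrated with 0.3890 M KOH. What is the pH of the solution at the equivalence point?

n(HC3H5O3) = 0.3969 x 0.02777 = 0.01102 mol; V(KOH) at equivalence = 0.01102/0.3890 = 0.02833 L.
At equivalence all the acid is converted to C3H5O3-; total volume = 0.02777 + 0.02833 = 0.05610 L, so [C3H5O3-] = 0.01102/0.05610 = 0.1965 M.
Kb = Kw/Ka = 1.0e-14 / 1.4 x 10^-4 = 7.14e-11.
[OH^-] = sqrt(Kb x [C3H5O3-]) = sqrt(7.14e-11 x 0.1965) = 3.75e-6 M.
pOH = 5.43, so pH = 14.00 - 5.43 = 8.57.

8.57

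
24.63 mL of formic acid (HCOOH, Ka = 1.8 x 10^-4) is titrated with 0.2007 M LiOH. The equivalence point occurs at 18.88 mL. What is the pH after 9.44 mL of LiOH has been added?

9.44 mL is exactly half the equivalence volume (18.88/2), i.e. the half-equivalence point.
There, n(HA) = n(A^-), so pH = pKa = -log(1.8 x 10^-4) = 3.74.

3.74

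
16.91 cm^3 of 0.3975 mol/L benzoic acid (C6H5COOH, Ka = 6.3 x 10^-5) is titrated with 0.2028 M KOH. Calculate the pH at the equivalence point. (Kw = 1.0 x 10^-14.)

n(C6H5COOH) = 0.3975 x 0.01691 = 0.006722 mol; V(KOH) at equivalence = 0.006722/0.2028 = 0.03314 L.
At equivalence all the acid is converted to C6H5COO-; total volume = 0.01691 + 0.03314 = 0.05005 L, so [C6H5COO-] = 0.006722/0.05005 = 0.1343 M.
Kb = Kw/Ka = 1.0e-14 / 6.3 x 10^-5 = 1.59e-10.
[OH^-] = sqrt(Kb x [C6H5COO-]) = sqrt(1.59e-10 x 0.1343) = 4.62e-6 M.
pOH = 5.34, so pH = 14.00 - 5.34 = 8.66.

8.66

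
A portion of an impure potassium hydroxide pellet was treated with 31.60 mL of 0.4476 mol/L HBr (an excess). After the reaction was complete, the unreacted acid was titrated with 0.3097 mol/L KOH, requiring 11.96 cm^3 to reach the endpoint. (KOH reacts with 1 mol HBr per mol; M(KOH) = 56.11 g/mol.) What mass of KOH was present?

0.586 g

Total n(HBr) added = 0.4476 x 0.03160 = 0.01414 mol.
n(KOH) used = 0.3097 x 0.01196 = 0.003704 mol, which equals the excess n(HBr).
So n(HBr) consumed by the sample = 0.01414 - 0.003704 = 0.01044 mol.
n(KOH) = 0.01044 / 1 = 0.01044 mol.
mass = 0.01044 mol x 56.11 g/mol = 0.586 g.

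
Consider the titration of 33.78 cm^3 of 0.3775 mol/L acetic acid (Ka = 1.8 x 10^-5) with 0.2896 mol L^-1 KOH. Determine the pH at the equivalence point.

8.98

n(CH3COOH) = 0.3775 x 0.03378 = 0.01275 mol; V(KOH) at equivalence = 0.01275/0.2896 = 0.04403 L.
At equivalence all the acid is converted to CH3COO-; total volume = 0.03378 + 0.04403 = 0.07781 L, so [CH3COO-] = 0.01275/0.07781 = 0.1639 M.
Kb = Kw/Ka = 1.0e-14 / 1.8 x 10^-5 = 5.56e-10.
[OH^-] = sqrt(Kb x [CH3COO-]) = sqrt(5.56e-10 x 0.1639) = 9.54e-6 M.
pOH = 5.02, so pH = 14.00 - 5.02 = 8.98.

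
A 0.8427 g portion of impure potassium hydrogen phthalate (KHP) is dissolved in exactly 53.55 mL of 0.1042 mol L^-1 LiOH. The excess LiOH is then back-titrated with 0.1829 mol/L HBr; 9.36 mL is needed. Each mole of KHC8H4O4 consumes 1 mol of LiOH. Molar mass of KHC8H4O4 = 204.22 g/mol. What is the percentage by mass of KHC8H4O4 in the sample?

93.7%

Total n(LiOH) added = 0.1042 x 0.05355 = 0.005580 mol.
n(HBr) used = 0.1829 x 0.009360 = 0.001712 mol, which equals the excess n(LiOH).
So n(LiOH) consumed by the sample = 0.005580 - 0.001712 = 0.003868 mol.
n(KHC8H4O4) = 0.003868 / 1 = 0.003868 mol.
mass KHC8H4O4 = 0.003868 x 204.22 = 0.7899 g, so %KHC8H4O4 = 0.7899/0.8427 x 100 = 93.7%.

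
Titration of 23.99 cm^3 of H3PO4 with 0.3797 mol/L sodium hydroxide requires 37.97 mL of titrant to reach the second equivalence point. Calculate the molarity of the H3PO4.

n(NaOH) = 0.3797 x 0.03797 = 0.01442 mol.
At the second equivalence point, 2 mol OH^- react per mol H3PO4, so n(H3PO4) = 0.01442 / 2 = 0.007209 mol.
[H3PO4] = 0.007209 / 0.02399 L = 0.300 M.

0.300 M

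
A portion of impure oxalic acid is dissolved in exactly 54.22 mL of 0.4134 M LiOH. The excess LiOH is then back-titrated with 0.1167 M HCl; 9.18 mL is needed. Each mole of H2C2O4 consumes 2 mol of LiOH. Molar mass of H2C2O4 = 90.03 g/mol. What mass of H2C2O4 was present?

0.961 g

Total n(LiOH) added = 0.4134 x 0.05422 = 0.02241 mol.
n(HCl) used = 0.1167 x 0.009180 = 0.001071 mol, which equals the excess n(LiOH).
So n(LiOH) consumed by the sample = 0.02241 - 0.001071 = 0.02134 mol.
n(H2C2O4) = 0.02134 / 2 = 0.01067 mol.
mass = 0.01067 mol x 90.03 g/mol = 0.961 g.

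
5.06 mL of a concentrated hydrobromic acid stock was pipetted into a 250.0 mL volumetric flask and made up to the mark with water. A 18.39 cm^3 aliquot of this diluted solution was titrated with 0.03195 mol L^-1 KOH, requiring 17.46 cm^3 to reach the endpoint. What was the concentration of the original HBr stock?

1.50 M

n(KOH) = 0.03195 x 0.01746 = 0.0005578 mol.
n(HBr) in the aliquot = 0.0005578 mol.
[diluted HBr] = 0.0005578 / 0.01839 = 0.03033 M.
Dilution factor = 250.0/5.060 = 49.41, so [stock] = 0.03033 x 49.41 = 1.50 M.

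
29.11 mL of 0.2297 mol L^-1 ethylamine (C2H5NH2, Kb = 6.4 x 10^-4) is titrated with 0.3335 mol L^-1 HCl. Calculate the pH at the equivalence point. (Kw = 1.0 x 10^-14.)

n(C2H5NH2) = 0.2297 x 0.02911 = 0.006687 mol; V(HCl) at equivalence = 0.006687/0.3335 = 0.02005 L.
At equivalence the base is fully converted to C2H5NH3+; total volume = 0.04916 L, so [C2H5NH3+] = 0.006687/0.04916 = 0.1360 M.
Ka(C2H5NH3+) = Kw/Kb = 1.0e-14 / 6.4 x 10^-4 = 1.56e-11.
[H^+] = sqrt(Ka x [C2H5NH3+]) = sqrt(1.56e-11 x 0.1360) = 1.46e-6 M.
pH = -log(1.46e-6) = 5.84.

5.84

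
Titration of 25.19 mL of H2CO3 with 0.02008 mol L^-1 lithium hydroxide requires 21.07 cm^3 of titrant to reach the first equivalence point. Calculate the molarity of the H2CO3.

0.0168 M

n(LiOH) = 0.02008 x 0.02107 = 0.0004231 mol.
At the first equivalence point, 1 mol OH^- react per mol H2CO3, so n(H2CO3) = 0.0004231 / 1 = 0.0004231 mol.
[H2CO3] = 0.0004231 / 0.02519 L = 0.0168 M.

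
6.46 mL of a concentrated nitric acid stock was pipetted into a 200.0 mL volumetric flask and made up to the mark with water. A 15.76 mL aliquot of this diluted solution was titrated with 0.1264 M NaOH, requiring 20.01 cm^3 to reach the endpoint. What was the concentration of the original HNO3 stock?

4.97 M

n(NaOH) = 0.1264 x 0.02001 = 0.002529 mol.
n(HNO3) in the aliquot = 0.002529 mol.
[diluted HNO3] = 0.002529 / 0.01576 = 0.1605 M.
Dilution factor = 200.0/6.460 = 30.96, so [stock] = 0.1605 x 30.96 = 4.97 M.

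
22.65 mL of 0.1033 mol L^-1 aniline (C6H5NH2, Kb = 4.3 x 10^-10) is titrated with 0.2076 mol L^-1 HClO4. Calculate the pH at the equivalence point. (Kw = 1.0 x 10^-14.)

n(C6H5NH2) = 0.1033 x 0.02265 = 0.002340 mol; V(HClO4) at equivalence = 0.002340/0.2076 = 0.01127 L.
At equivalence the base is fully converted to C6H5NH3+; total volume = 0.03392 L, so [C6H5NH3+] = 0.002340/0.03392 = 0.06898 M.
Ka(C6H5NH3+) = Kw/Kb = 1.0e-14 / 4.3 x 10^-10 = 2.33e-5.
[H^+] = sqrt(Ka x [C6H5NH3+]) = sqrt(2.33e-5 x 0.06898) = 0.00127 M.
pH = -log(0.00127) = 2.90.

2.90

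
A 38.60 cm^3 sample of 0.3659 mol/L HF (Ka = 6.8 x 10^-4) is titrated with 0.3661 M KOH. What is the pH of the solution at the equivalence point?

n(HF) = 0.3659 x 0.03860 = 0.01412 mol; V(KOH) at equivalence = 0.01412/0.3661 = 0.03858 L.
At equivalence all the acid is converted to F-; total volume = 0.03860 + 0.03858 = 0.07718 L, so [F-] = 0.01412/0.07718 = 0.1830 M.
Kb = Kw/Ka = 1.0e-14 / 6.8 x 10^-4 = 1.47e-11.
[OH^-] = sqrt(Kb x [F-]) = sqrt(1.47e-11 x 0.1830) = 1.64e-6 M.
pOH = 5.79, so pH = 14.00 - 5.79 = 8.21.

8.21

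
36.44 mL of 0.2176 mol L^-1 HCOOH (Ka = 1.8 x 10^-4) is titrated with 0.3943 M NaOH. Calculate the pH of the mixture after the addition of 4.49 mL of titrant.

Initial n(HCOOH) = 0.2176 x 0.03644 = 0.007929 mol.
n(NaOH) added = 0.3943 x 0.004490 = 0.001770 mol, converting that many moles of HCOOH to HCOO-.
Remaining n(HCOOH) = 0.006159 mol; n(HCOO-) = 0.001770 mol.
By Henderson-Hasselbalch, pH = pKa + log([A^-]/[HA]) = 3.74 + log(0.001770/0.006159) = 3.74 + (-0.54) = 3.20.

3.20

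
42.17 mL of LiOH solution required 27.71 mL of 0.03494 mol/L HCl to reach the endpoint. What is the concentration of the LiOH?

n(HCl) delivered = 0.03494 x 0.02771 = 0.0009682 mol.
For a 1:1 reaction, n(LiOH) = 0.0009682 mol.
[LiOH] = 0.0009682 mol / 0.04217 L = 0.0230 M.

0.0230 M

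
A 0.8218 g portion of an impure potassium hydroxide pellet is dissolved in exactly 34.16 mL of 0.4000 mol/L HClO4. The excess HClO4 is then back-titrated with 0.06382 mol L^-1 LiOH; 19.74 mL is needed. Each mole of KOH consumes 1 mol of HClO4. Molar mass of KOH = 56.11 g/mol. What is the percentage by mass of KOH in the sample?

84.7%

Total n(HClO4) added = 0.4000 x 0.03416 = 0.01366 mol.
n(LiOH) used = 0.06382 x 0.01974 = 0.001260 mol, which equals the excess n(HClO4).
So n(HClO4) consumed by the sample = 0.01366 - 0.001260 = 0.01240 mol.
n(KOH) = 0.01240 / 1 = 0.01240 mol.
mass KOH = 0.01240 x 56.11 = 0.6960 g, so %KOH = 0.6960/0.8218 x 100 = 84.7%.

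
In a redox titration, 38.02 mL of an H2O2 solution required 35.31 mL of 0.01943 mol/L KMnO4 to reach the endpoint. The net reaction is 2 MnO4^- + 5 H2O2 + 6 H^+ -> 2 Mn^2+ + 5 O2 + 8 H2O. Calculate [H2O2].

0.0451 M

n(KMnO4) = 0.01943 x 0.03531 = 0.0006861 mol.
From the balanced equation, 2 mol KMnO4 reacts with 5 mol H2O2, so n(H2O2) = 0.0006861 x 5/2 = 0.001715 mol.
[H2O2] = 0.001715 / 0.03802 L = 0.0451 M.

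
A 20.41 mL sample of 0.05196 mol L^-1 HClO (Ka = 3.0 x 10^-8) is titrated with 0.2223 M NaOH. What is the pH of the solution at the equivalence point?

10.07

n(HClO) = 0.05196 x 0.02041 = 0.001061 mol; V(NaOH) at equivalence = 0.001061/0.2223 = 0.004771 L.
At equivalence all the acid is converted to ClO-; total volume = 0.02041 + 0.004771 = 0.02518 L, so [ClO-] = 0.001061/0.02518 = 0.04212 M.
Kb = Kw/Ka = 1.0e-14 / 3.0 x 10^-8 = 3.33e-7.
[OH^-] = sqrt(Kb x [ClO-]) = sqrt(3.33e-7 x 0.04212) = 0.000118 M.
pOH = 3.93, so pH = 14.00 - 3.93 = 10.07.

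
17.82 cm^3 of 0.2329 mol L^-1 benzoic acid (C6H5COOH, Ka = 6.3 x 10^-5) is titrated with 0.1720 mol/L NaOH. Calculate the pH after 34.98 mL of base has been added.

n(acid) = 0.2329 x 0.01782 = 0.004150 mol; n(NaOH) added = 0.1720 x 0.03498 = 0.006017 mol.
Base is in excess by 0.006017 - 0.004150 = 0.001866 mol in a total volume of 0.05280 L.
[OH^-] = 0.001866/0.05280 = 0.03535 M, so pOH = 1.45 and pH = 14.00 - 1.45 = 12.55.

12.55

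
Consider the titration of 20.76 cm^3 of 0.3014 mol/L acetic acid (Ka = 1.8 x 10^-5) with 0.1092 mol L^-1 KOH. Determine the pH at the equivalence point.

n(CH3COOH) = 0.3014 x 0.02076 = 0.006257 mol; V(KOH) at equivalence = 0.006257/0.1092 = 0.05730 L.
At equivalence all the acid is converted to CH3COO-; total volume = 0.02076 + 0.05730 = 0.07806 L, so [CH3COO-] = 0.006257/0.07806 = 0.08016 M.
Kb = Kw/Ka = 1.0e-14 / 1.8 x 10^-5 = 5.56e-10.
[OH^-] = sqrt(Kb x [CH3COO-]) = sqrt(5.56e-10 x 0.08016) = 6.67e-6 M.
pOH = 5.18, so pH = 14.00 - 5.18 = 8.82.

8.82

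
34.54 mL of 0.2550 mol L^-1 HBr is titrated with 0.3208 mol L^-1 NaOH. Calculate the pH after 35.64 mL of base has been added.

n(acid) = 0.2550 x 0.03454 = 0.008808 mol; n(NaOH) added = 0.3208 x 0.03564 = 0.01143 mol.
Base is in excess by 0.01143 - 0.008808 = 0.002626 mol in a total volume of 0.07018 L.
[OH^-] = 0.002626/0.07018 = 0.03741 M, so pOH = 1.43 and pH = 14.00 - 1.43 = 12.57.

12.57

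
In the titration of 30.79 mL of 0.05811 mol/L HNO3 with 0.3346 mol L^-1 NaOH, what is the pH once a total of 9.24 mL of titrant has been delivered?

12.51

n(acid) = 0.05811 x 0.03079 = 0.001789 mol; n(NaOH) added = 0.3346 x 0.009240 = 0.003092 mol.
Base is in excess by 0.003092 - 0.001789 = 0.001302 mol in a total volume of 0.04003 L.
[OH^-] = 0.001302/0.04003 = 0.03254 M, so pOH = 1.49 and pH = 14.00 - 1.49 = 12.51.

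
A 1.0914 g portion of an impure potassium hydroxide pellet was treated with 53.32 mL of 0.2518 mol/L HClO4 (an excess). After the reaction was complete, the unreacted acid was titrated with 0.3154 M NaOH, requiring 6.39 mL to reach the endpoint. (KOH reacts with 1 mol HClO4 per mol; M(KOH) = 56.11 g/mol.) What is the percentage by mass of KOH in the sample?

Total n(HClO4) added = 0.2518 x 0.05332 = 0.01343 mol.
n(NaOH) used = 0.3154 x 0.006390 = 0.002015 mol, which equals the excess n(HClO4).
So n(HClO4) consumed by the sample = 0.01343 - 0.002015 = 0.01141 mol.
n(KOH) = 0.01141 / 1 = 0.01141 mol.
mass KOH = 0.01141 x 56.11 = 0.6402 g, so %KOH = 0.6402/1.0914 x 100 = 58.7%.

58.7%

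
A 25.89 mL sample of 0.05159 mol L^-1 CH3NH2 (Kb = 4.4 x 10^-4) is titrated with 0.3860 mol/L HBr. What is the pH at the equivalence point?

n(CH3NH2) = 0.05159 x 0.02589 = 0.001336 mol; V(HBr) at equivalence = 0.001336/0.3860 = 0.003460 L.
At equivalence the base is fully converted to CH3NH3+; total volume = 0.02935 L, so [CH3NH3+] = 0.001336/0.02935 = 0.04551 M.
Ka(CH3NH3+) = Kw/Kb = 1.0e-14 / 4.4 x 10^-4 = 2.27e-11.
[H^+] = sqrt(Ka x [CH3NH3+]) = sqrt(2.27e-11 x 0.04551) = 1.02e-6 M.
pH = -log(1.02e-6) = 5.99.

5.99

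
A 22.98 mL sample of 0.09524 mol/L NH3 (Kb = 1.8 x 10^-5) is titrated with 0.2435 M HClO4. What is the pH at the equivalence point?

n(NH3) = 0.09524 x 0.02298 = 0.002189 mol; V(HClO4) at equivalence = 0.002189/0.2435 = 0.008988 L.
At equivalence the base is fully converted to NH4+; total volume = 0.03197 L, so [NH4+] = 0.002189/0.03197 = 0.06846 M.
Ka(NH4+) = Kw/Kb = 1.0e-14 / 1.8 x 10^-5 = 5.56e-10.
[H^+] = sqrt(Ka x [NH4+]) = sqrt(5.56e-10 x 0.06846) = 6.17e-6 M.
pH = -log(6.17e-6) = 5.21.

5.21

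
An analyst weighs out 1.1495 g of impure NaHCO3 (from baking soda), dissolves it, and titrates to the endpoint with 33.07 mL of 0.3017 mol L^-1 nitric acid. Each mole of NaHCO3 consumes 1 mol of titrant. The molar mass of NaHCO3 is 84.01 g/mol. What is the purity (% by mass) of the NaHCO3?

n(HNO3) = 0.3017 x 0.03307 = 0.009977 mol.
n(NaHCO3) = 0.009977 / 1 = 0.009977 mol.
mass of NaHCO3 = 0.009977 x 84.01 = 0.8382 g.
% purity = 0.8382 / 1.1495 x 100 = 72.9%.

72.9%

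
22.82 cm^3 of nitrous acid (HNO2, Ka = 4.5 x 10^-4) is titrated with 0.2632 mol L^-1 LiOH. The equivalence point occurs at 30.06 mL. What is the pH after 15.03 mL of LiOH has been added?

3.35

15.03 mL is exactly half the equivalence volume (30.06/2), i.e. the half-equivalence point.
There, n(HA) = n(A^-), so pH = pKa = -log(4.5 x 10^-4) = 3.35.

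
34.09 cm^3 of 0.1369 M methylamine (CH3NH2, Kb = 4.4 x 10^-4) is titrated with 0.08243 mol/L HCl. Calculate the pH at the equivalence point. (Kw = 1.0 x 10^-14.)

5.97

n(CH3NH2) = 0.1369 x 0.03409 = 0.004667 mol; V(HCl) at equivalence = 0.004667/0.08243 = 0.05662 L.
At equivalence the base is fully converted to CH3NH3+; total volume = 0.09071 L, so [CH3NH3+] = 0.004667/0.09071 = 0.05145 M.
Ka(CH3NH3+) = Kw/Kb = 1.0e-14 / 4.4 x 10^-4 = 2.27e-11.
[H^+] = sqrt(Ka x [CH3NH3+]) = sqrt(2.27e-11 x 0.05145) = 1.08e-6 M.
pH = -log(1.08e-6) = 5.97.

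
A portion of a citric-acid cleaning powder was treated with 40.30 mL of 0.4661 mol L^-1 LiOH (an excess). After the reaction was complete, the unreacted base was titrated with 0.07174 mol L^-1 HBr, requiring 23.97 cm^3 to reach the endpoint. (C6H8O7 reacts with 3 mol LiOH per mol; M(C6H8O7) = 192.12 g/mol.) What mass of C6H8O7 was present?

1.09 g

Total n(LiOH) added = 0.4661 x 0.04030 = 0.01878 mol.
n(HBr) used = 0.07174 x 0.02397 = 0.001720 mol, which equals the excess n(LiOH).
So n(LiOH) consumed by the sample = 0.01878 - 0.001720 = 0.01706 mol.
n(C6H8O7) = 0.01706 / 3 = 0.005688 mol.
mass = 0.005688 mol x 192.12 g/mol = 1.09 g.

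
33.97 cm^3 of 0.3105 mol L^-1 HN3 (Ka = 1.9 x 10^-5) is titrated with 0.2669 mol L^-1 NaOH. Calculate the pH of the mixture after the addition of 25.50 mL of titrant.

4.98

Initial n(HN3) = 0.3105 x 0.03397 = 0.01055 mol.
n(NaOH) added = 0.2669 x 0.02550 = 0.006806 mol, converting that many moles of HN3 to N3-.
Remaining n(HN3) = 0.003742 mol; n(N3-) = 0.006806 mol.
By Henderson-Hasselbalch, pH = pKa + log([A^-]/[HA]) = 4.72 + log(0.006806/0.003742) = 4.72 + (+0.26) = 4.98.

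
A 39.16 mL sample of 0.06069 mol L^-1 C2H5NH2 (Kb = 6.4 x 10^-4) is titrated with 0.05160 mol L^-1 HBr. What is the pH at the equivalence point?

6.18

n(C2H5NH2) = 0.06069 x 0.03916 = 0.002377 mol; V(HBr) at equivalence = 0.002377/0.05160 = 0.04606 L.
At equivalence the base is fully converted to C2H5NH3+; total volume = 0.08522 L, so [C2H5NH3+] = 0.002377/0.08522 = 0.02789 M.
Ka(C2H5NH3+) = Kw/Kb = 1.0e-14 / 6.4 x 10^-4 = 1.56e-11.
[H^+] = sqrt(Ka x [C2H5NH3+]) = sqrt(1.56e-11 x 0.02789) = 6.60e-7 M.
pH = -log(6.60e-7) = 6.18.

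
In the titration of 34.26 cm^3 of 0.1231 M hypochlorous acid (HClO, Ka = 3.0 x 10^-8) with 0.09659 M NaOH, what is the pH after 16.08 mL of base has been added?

7.29

Initial n(HClO) = 0.1231 x 0.03426 = 0.004217 mol.
n(NaOH) added = 0.09659 x 0.01608 = 0.001553 mol, converting that many moles of HClO to ClO-.
Remaining n(HClO) = 0.002664 mol; n(ClO-) = 0.001553 mol.
By Henderson-Hasselbalch, pH = pKa + log([A^-]/[HA]) = 7.52 + log(0.001553/0.002664) = 7.52 + (-0.23) = 7.29.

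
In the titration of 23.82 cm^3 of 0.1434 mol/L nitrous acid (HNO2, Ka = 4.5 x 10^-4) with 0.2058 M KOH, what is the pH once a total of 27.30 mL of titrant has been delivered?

12.63

n(acid) = 0.1434 x 0.02382 = 0.003416 mol; n(KOH) added = 0.2058 x 0.02730 = 0.005618 mol.
Base is in excess by 0.005618 - 0.003416 = 0.002203 mol in a total volume of 0.05112 L.
[OH^-] = 0.002203/0.05112 = 0.04309 M, so pOH = 1.37 and pH = 14.00 - 1.37 = 12.63.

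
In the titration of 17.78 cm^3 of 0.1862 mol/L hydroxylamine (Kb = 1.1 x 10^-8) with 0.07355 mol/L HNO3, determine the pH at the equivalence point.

n(NH2OH) = 0.1862 x 0.01778 = 0.003311 mol; V(HNO3) at equivalence = 0.003311/0.07355 = 0.04501 L.
At equivalence the base is fully converted to NH3OH+; total volume = 0.06279 L, so [NH3OH+] = 0.003311/0.06279 = 0.05272 M.
Ka(NH3OH+) = Kw/Kb = 1.0e-14 / 1.1 x 10^-8 = 9.09e-7.
[H^+] = sqrt(Ka x [NH3OH+]) = sqrt(9.09e-7 x 0.05272) = 0.000219 M.
pH = -log(0.000219) = 3.66.

3.66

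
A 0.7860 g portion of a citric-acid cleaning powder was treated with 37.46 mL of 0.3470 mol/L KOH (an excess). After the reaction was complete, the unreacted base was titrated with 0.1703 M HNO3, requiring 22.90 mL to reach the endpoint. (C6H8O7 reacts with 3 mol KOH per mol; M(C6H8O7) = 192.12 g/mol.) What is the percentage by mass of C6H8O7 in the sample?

Total n(KOH) added = 0.3470 x 0.03746 = 0.01300 mol.
n(HNO3) used = 0.1703 x 0.02290 = 0.003900 mol, which equals the excess n(KOH).
So n(KOH) consumed by the sample = 0.01300 - 0.003900 = 0.009099 mol.
n(C6H8O7) = 0.009099 / 3 = 0.003033 mol.
mass C6H8O7 = 0.003033 x 192.12 = 0.5827 g, so %C6H8O7 = 0.5827/0.7860 x 100 = 74.1%.

74.1%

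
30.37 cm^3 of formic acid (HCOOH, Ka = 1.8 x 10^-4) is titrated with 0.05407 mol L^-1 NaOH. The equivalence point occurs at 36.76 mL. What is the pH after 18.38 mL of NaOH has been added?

18.38 mL is exactly half the equivalence volume (36.76/2), i.e. the half-equivalence point.
There, n(HA) = n(A^-), so pH = pKa = -log(1.8 x 10^-4) = 3.74.

3.74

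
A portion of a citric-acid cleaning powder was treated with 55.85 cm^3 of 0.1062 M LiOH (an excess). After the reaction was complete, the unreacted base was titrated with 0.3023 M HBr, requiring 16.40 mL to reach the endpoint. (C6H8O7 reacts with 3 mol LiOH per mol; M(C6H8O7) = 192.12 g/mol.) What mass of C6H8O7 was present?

0.0623 g

Total n(LiOH) added = 0.1062 x 0.05585 = 0.005931 mol.
n(HBr) used = 0.3023 x 0.01640 = 0.004958 mol, which equals the excess n(LiOH).
So n(LiOH) consumed by the sample = 0.005931 - 0.004958 = 0.0009736 mol.
n(C6H8O7) = 0.0009736 / 3 = 0.0003245 mol.
mass = 0.0003245 mol x 192.12 g/mol = 0.0623 g.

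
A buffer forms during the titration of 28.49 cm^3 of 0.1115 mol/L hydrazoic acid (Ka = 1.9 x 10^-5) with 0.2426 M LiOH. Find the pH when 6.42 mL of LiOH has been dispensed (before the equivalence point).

4.70

Initial n(HN3) = 0.1115 x 0.02849 = 0.003177 mol.
n(LiOH) added = 0.2426 x 0.006420 = 0.001557 mol, converting that many moles of HN3 to N3-.
Remaining n(HN3) = 0.001619 mol; n(N3-) = 0.001557 mol.
By Henderson-Hasselbalch, pH = pKa + log([A^-]/[HA]) = 4.72 + log(0.001557/0.001619) = 4.72 + (-0.02) = 4.70.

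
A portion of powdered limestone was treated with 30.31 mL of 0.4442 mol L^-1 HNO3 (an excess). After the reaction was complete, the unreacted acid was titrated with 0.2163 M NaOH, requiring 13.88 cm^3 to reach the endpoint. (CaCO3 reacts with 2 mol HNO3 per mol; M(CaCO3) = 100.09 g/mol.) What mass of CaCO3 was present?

0.524 g

Total n(HNO3) added = 0.4442 x 0.03031 = 0.01346 mol.
n(NaOH) used = 0.2163 x 0.01388 = 0.003002 mol, which equals the excess n(HNO3).
So n(HNO3) consumed by the sample = 0.01346 - 0.003002 = 0.01046 mol.
n(CaCO3) = 0.01046 / 2 = 0.005231 mol.
mass = 0.005231 mol x 100.09 g/mol = 0.524 g.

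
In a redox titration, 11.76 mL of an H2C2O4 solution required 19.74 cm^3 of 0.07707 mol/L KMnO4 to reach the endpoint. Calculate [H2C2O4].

n(KMnO4) = 0.07707 x 0.01974 = 0.001521 mol.
From the balanced equation, 2 mol KMnO4 reacts with 5 mol H2C2O4, so n(H2C2O4) = 0.001521 x 5/2 = 0.003803 mol.
[H2C2O4] = 0.003803 / 0.01176 L = 0.323 M.

0.323 M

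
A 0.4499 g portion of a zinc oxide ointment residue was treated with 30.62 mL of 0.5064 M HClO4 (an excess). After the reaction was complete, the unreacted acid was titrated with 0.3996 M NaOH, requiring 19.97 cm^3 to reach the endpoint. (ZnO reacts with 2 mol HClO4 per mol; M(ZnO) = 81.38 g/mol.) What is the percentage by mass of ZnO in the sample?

68.1%

Total n(HClO4) added = 0.5064 x 0.03062 = 0.01551 mol.
n(NaOH) used = 0.3996 x 0.01997 = 0.007980 mol, which equals the excess n(HClO4).
So n(HClO4) consumed by the sample = 0.01551 - 0.007980 = 0.007526 mol.
n(ZnO) = 0.007526 / 2 = 0.003763 mol.
mass ZnO = 0.003763 x 81.38 = 0.3062 g, so %ZnO = 0.3062/0.4499 x 100 = 68.1%.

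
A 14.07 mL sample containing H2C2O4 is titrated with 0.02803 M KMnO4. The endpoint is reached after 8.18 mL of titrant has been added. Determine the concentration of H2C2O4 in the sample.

n(KMnO4) = 0.02803 x 0.008180 = 0.0002293 mol.
From the balanced equation, 2 mol KMnO4 reacts with 5 mol H2C2O4, so n(H2C2O4) = 0.0002293 x 5/2 = 0.0005732 mol.
[H2C2O4] = 0.0005732 / 0.01407 L = 0.0407 M.

0.0407 M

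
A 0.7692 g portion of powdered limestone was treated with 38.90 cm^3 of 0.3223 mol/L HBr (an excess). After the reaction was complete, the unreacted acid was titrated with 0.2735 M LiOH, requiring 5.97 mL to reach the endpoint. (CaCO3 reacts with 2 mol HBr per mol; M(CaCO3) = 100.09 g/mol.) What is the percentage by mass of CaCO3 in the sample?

Total n(HBr) added = 0.3223 x 0.03890 = 0.01254 mol.
n(LiOH) used = 0.2735 x 0.005970 = 0.001633 mol, which equals the excess n(HBr).
So n(HBr) consumed by the sample = 0.01254 - 0.001633 = 0.01090 mol.
n(CaCO3) = 0.01090 / 2 = 0.005452 mol.
mass CaCO3 = 0.005452 x 100.09 = 0.5457 g, so %CaCO3 = 0.5457/0.7692 x 100 = 70.9%.

70.9%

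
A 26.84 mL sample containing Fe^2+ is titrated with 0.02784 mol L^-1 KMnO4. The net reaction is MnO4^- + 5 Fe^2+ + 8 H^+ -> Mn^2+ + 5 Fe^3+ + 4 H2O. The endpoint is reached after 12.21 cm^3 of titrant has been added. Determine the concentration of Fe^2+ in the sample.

n(KMnO4) = 0.02784 x 0.01221 = 0.0003399 mol.
From the balanced equation, 1 mol KMnO4 reacts with 5 mol Fe^2+, so n(Fe^2+) = 0.0003399 x 5/1 = 0.001700 mol.
[Fe^2+] = 0.001700 / 0.02684 L = 0.0633 M.

0.0633 M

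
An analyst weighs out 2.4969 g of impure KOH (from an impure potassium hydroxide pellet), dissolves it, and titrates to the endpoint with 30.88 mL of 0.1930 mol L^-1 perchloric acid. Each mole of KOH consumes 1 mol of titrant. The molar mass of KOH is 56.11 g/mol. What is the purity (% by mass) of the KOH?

n(HClO4) = 0.1930 x 0.03088 = 0.005960 mol.
n(KOH) = 0.005960 / 1 = 0.005960 mol.
mass of KOH = 0.005960 x 56.11 = 0.3344 g.
% purity = 0.3344 / 2.4969 x 100 = 13.4%.

13.4%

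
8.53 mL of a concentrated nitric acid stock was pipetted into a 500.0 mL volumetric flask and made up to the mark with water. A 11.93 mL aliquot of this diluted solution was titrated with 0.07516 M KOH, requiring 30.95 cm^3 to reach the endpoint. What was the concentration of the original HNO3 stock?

n(KOH) = 0.07516 x 0.03095 = 0.002326 mol.
n(HNO3) in the aliquot = 0.002326 mol.
[diluted HNO3] = 0.002326 / 0.01193 = 0.1950 M.
Dilution factor = 500.0/8.530 = 58.62, so [stock] = 0.1950 x 58.62 = 11.4 M.

11.4 M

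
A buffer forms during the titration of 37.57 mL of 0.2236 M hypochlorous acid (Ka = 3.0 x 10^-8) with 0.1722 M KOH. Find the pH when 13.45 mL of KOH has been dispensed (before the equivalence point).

7.10

Initial n(HClO) = 0.2236 x 0.03757 = 0.008401 mol.
n(KOH) added = 0.1722 x 0.01345 = 0.002316 mol, converting that many moles of HClO to ClO-.
Remaining n(HClO) = 0.006085 mol; n(ClO-) = 0.002316 mol.
By Henderson-Hasselbalch, pH = pKa + log([A^-]/[HA]) = 7.52 + log(0.002316/0.006085) = 7.52 + (-0.42) = 7.10.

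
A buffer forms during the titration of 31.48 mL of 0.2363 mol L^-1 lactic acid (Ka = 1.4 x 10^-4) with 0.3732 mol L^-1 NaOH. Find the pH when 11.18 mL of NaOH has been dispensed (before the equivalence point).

3.96

Initial n(HC3H5O3) = 0.2363 x 0.03148 = 0.007439 mol.
n(NaOH) added = 0.3732 x 0.01118 = 0.004172 mol, converting that many moles of HC3H5O3 to C3H5O3-.
Remaining n(HC3H5O3) = 0.003266 mol; n(C3H5O3-) = 0.004172 mol.
By Henderson-Hasselbalch, pH = pKa + log([A^-]/[HA]) = 3.85 + log(0.004172/0.003266) = 3.85 + (+0.11) = 3.96.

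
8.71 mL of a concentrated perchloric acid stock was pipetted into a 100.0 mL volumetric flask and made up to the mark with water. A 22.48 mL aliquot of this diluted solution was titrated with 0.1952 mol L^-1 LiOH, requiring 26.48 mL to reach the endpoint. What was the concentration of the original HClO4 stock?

n(LiOH) = 0.1952 x 0.02648 = 0.005169 mol.
n(HClO4) in the aliquot = 0.005169 mol.
[diluted HClO4] = 0.005169 / 0.02248 = 0.2299 M.
Dilution factor = 100.0/8.710 = 11.48, so [stock] = 0.2299 x 11.48 = 2.64 M.

2.64 M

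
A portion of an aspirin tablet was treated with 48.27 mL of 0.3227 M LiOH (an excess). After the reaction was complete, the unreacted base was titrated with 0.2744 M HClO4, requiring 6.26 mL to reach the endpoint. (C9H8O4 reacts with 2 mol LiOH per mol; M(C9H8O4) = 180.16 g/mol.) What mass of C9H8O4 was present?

1.25 g

Total n(LiOH) added = 0.3227 x 0.04827 = 0.01558 mol.
n(HClO4) used = 0.2744 x 0.006260 = 0.001718 mol, which equals the excess n(LiOH).
So n(LiOH) consumed by the sample = 0.01558 - 0.001718 = 0.01386 mol.
n(C9H8O4) = 0.01386 / 2 = 0.006929 mol.
mass = 0.006929 mol x 180.16 g/mol = 1.25 g.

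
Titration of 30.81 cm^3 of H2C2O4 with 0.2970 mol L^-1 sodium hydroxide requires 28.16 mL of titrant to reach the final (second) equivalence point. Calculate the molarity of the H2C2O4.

n(NaOH) = 0.2970 x 0.02816 = 0.008364 mol.
At the final (second) equivalence point, 2 mol OH^- react per mol H2C2O4, so n(H2C2O4) = 0.008364 / 2 = 0.004182 mol.
[H2C2O4] = 0.004182 / 0.03081 L = 0.136 M.

0.136 M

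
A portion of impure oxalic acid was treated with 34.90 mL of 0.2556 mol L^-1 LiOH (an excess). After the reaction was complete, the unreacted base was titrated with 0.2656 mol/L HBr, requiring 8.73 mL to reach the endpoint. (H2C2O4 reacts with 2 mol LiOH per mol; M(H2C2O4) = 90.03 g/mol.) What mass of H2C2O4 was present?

Total n(LiOH) added = 0.2556 x 0.03490 = 0.008920 mol.
n(HBr) used = 0.2656 x 0.008730 = 0.002319 mol, which equals the excess n(LiOH).
So n(LiOH) consumed by the sample = 0.008920 - 0.002319 = 0.006602 mol.
n(H2C2O4) = 0.006602 / 2 = 0.003301 mol.
mass = 0.003301 mol x 90.03 g/mol = 0.297 g.

0.297 g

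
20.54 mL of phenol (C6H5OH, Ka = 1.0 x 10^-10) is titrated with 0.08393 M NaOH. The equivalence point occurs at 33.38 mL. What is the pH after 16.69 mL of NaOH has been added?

10.00

16.69 mL is exactly half the equivalence volume (33.38/2), i.e. the half-equivalence point.
There, n(HA) = n(A^-), so pH = pKa = -log(1.0 x 10^-10) = 10.00.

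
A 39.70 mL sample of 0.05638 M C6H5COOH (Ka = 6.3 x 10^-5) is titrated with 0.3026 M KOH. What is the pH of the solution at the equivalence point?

8.44

n(C6H5COOH) = 0.05638 x 0.03970 = 0.002238 mol; V(KOH) at equivalence = 0.002238/0.3026 = 0.007397 L.
At equivalence all the acid is converted to C6H5COO-; total volume = 0.03970 + 0.007397 = 0.04710 L, so [C6H5COO-] = 0.002238/0.04710 = 0.04753 M.
Kb = Kw/Ka = 1.0e-14 / 6.3 x 10^-5 = 1.59e-10.
[OH^-] = sqrt(Kb x [C6H5COO-]) = sqrt(1.59e-10 x 0.04753) = 2.75e-6 M.
pOH = 5.56, so pH = 14.00 - 5.56 = 8.44.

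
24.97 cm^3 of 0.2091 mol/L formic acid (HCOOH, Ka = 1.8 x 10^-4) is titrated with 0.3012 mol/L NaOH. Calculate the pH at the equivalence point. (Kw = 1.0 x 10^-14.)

n(HCOOH) = 0.2091 x 0.02497 = 0.005221 mol; V(NaOH) at equivalence = 0.005221/0.3012 = 0.01733 L.
At equivalence all the acid is converted to HCOO-; total volume = 0.02497 + 0.01733 = 0.04230 L, so [HCOO-] = 0.005221/0.04230 = 0.1234 M.
Kb = Kw/Ka = 1.0e-14 / 1.8 x 10^-4 = 5.56e-11.
[OH^-] = sqrt(Kb x [HCOO-]) = sqrt(5.56e-11 x 0.1234) = 2.62e-6 M.
pOH = 5.58, so pH = 14.00 - 5.58 = 8.42.

8.42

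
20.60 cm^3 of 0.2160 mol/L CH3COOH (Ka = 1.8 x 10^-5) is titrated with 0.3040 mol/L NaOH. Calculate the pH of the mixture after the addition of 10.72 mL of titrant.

5.18

Initial n(CH3COOH) = 0.2160 x 0.02060 = 0.004450 mol.
n(NaOH) added = 0.3040 x 0.01072 = 0.003259 mol, converting that many moles of CH3COOH to CH3COO-.
Remaining n(CH3COOH) = 0.001191 mol; n(CH3COO-) = 0.003259 mol.
By Henderson-Hasselbalch, pH = pKa + log([A^-]/[HA]) = 4.74 + log(0.003259/0.001191) = 4.74 + (+0.44) = 5.18.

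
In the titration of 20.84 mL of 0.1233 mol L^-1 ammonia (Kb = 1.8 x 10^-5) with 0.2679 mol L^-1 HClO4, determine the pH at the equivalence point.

n(NH3) = 0.1233 x 0.02084 = 0.002570 mol; V(HClO4) at equivalence = 0.002570/0.2679 = 0.009592 L.
At equivalence the base is fully converted to NH4+; total volume = 0.03043 L, so [NH4+] = 0.002570/0.03043 = 0.08444 M.
Ka(NH4+) = Kw/Kb = 1.0e-14 / 1.8 x 10^-5 = 5.56e-10.
[H^+] = sqrt(Ka x [NH4+]) = sqrt(5.56e-10 x 0.08444) = 6.85e-6 M.
pH = -log(6.85e-6) = 5.16.

5.16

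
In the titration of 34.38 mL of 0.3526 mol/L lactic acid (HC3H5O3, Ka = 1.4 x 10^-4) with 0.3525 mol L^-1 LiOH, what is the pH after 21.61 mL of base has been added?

Initial n(HC3H5O3) = 0.3526 x 0.03438 = 0.01212 mol.
n(LiOH) added = 0.3525 x 0.02161 = 0.007618 mol, converting that many moles of HC3H5O3 to C3H5O3-.
Remaining n(HC3H5O3) = 0.004505 mol; n(C3H5O3-) = 0.007618 mol.
By Henderson-Hasselbalch, pH = pKa + log([A^-]/[HA]) = 3.85 + log(0.007618/0.004505) = 3.85 + (+0.23) = 4.08.

4.08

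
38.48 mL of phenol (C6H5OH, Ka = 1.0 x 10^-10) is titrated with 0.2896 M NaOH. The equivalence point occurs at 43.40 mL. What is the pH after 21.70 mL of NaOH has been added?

21.70 mL is exactly half the equivalence volume (43.40/2), i.e. the half-equivalence point.
There, n(HA) = n(A^-), so pH = pKa = -log(1.0 x 10^-10) = 10.00.

10.00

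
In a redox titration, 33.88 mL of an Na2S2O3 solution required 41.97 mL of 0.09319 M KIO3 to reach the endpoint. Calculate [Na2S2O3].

n(KIO3) = 0.09319 x 0.04197 = 0.003911 mol.
From the balanced equation, 1 mol KIO3 reacts with 6 mol Na2S2O3, so n(Na2S2O3) = 0.003911 x 6/1 = 0.02347 mol.
[Na2S2O3] = 0.02347 / 0.03388 L = 0.693 M.

0.693 M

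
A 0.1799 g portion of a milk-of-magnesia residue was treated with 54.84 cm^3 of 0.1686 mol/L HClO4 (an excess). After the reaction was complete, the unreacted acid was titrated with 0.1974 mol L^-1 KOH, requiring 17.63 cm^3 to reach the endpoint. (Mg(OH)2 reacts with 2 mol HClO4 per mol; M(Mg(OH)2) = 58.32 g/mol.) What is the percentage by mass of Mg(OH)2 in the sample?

93.5%

Total n(HClO4) added = 0.1686 x 0.05484 = 0.009246 mol.
n(KOH) used = 0.1974 x 0.01763 = 0.003480 mol, which equals the excess n(HClO4).
So n(HClO4) consumed by the sample = 0.009246 - 0.003480 = 0.005766 mol.
n(Mg(OH)2) = 0.005766 / 2 = 0.002883 mol.
mass Mg(OH)2 = 0.002883 x 58.32 = 0.1681 g, so %Mg(OH)2 = 0.1681/0.1799 x 100 = 93.5%.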